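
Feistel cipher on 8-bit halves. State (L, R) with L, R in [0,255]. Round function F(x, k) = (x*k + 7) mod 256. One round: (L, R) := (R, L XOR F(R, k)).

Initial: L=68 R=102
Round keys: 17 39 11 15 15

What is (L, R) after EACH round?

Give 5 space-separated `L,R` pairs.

Answer: 102,137 137,128 128,14 14,89 89,48

Derivation:
Round 1 (k=17): L=102 R=137
Round 2 (k=39): L=137 R=128
Round 3 (k=11): L=128 R=14
Round 4 (k=15): L=14 R=89
Round 5 (k=15): L=89 R=48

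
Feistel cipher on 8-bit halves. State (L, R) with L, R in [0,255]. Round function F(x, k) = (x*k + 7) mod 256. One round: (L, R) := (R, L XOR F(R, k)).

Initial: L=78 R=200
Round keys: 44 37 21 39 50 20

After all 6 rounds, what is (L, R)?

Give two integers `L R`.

Answer: 227 194

Derivation:
Round 1 (k=44): L=200 R=41
Round 2 (k=37): L=41 R=60
Round 3 (k=21): L=60 R=218
Round 4 (k=39): L=218 R=1
Round 5 (k=50): L=1 R=227
Round 6 (k=20): L=227 R=194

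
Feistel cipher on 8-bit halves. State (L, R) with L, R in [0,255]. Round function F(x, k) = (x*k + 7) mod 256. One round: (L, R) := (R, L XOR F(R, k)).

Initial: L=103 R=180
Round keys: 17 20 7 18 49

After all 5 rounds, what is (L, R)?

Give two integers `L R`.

Answer: 132 75

Derivation:
Round 1 (k=17): L=180 R=156
Round 2 (k=20): L=156 R=131
Round 3 (k=7): L=131 R=0
Round 4 (k=18): L=0 R=132
Round 5 (k=49): L=132 R=75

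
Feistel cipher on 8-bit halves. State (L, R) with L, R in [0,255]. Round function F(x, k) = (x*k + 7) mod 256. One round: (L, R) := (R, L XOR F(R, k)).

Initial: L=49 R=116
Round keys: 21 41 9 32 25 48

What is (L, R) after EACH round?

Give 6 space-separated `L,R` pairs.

Round 1 (k=21): L=116 R=186
Round 2 (k=41): L=186 R=165
Round 3 (k=9): L=165 R=110
Round 4 (k=32): L=110 R=98
Round 5 (k=25): L=98 R=247
Round 6 (k=48): L=247 R=53

Answer: 116,186 186,165 165,110 110,98 98,247 247,53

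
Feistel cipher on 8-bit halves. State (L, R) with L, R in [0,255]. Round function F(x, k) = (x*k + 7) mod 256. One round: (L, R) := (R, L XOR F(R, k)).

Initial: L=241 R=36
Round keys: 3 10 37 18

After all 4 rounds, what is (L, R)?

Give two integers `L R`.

Round 1 (k=3): L=36 R=130
Round 2 (k=10): L=130 R=63
Round 3 (k=37): L=63 R=160
Round 4 (k=18): L=160 R=120

Answer: 160 120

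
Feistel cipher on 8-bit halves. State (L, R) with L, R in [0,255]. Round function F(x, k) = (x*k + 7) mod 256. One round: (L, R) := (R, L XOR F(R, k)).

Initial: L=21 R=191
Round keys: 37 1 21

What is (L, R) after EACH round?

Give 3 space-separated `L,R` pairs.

Answer: 191,183 183,1 1,171

Derivation:
Round 1 (k=37): L=191 R=183
Round 2 (k=1): L=183 R=1
Round 3 (k=21): L=1 R=171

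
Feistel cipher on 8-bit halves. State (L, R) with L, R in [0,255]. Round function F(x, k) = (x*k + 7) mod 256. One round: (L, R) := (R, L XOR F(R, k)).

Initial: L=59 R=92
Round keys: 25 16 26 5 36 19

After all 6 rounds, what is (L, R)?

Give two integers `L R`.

Answer: 142 50

Derivation:
Round 1 (k=25): L=92 R=56
Round 2 (k=16): L=56 R=219
Round 3 (k=26): L=219 R=125
Round 4 (k=5): L=125 R=163
Round 5 (k=36): L=163 R=142
Round 6 (k=19): L=142 R=50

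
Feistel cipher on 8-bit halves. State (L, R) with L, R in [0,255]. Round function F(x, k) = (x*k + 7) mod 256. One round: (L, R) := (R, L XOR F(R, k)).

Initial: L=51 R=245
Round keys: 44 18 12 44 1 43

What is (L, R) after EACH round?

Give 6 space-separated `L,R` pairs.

Answer: 245,16 16,210 210,207 207,73 73,159 159,245

Derivation:
Round 1 (k=44): L=245 R=16
Round 2 (k=18): L=16 R=210
Round 3 (k=12): L=210 R=207
Round 4 (k=44): L=207 R=73
Round 5 (k=1): L=73 R=159
Round 6 (k=43): L=159 R=245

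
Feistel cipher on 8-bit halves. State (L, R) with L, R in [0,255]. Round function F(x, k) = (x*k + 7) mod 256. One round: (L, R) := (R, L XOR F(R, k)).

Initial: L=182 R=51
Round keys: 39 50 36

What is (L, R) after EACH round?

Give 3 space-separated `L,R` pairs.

Round 1 (k=39): L=51 R=122
Round 2 (k=50): L=122 R=232
Round 3 (k=36): L=232 R=221

Answer: 51,122 122,232 232,221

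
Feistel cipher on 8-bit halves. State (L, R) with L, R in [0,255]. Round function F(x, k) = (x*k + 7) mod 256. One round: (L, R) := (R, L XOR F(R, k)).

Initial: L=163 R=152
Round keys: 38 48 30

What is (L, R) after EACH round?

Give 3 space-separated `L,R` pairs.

Round 1 (k=38): L=152 R=52
Round 2 (k=48): L=52 R=95
Round 3 (k=30): L=95 R=29

Answer: 152,52 52,95 95,29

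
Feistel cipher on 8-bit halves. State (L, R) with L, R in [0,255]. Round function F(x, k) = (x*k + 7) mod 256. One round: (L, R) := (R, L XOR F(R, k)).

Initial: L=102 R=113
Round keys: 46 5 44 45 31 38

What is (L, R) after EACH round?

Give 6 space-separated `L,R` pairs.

Round 1 (k=46): L=113 R=51
Round 2 (k=5): L=51 R=119
Round 3 (k=44): L=119 R=72
Round 4 (k=45): L=72 R=216
Round 5 (k=31): L=216 R=103
Round 6 (k=38): L=103 R=137

Answer: 113,51 51,119 119,72 72,216 216,103 103,137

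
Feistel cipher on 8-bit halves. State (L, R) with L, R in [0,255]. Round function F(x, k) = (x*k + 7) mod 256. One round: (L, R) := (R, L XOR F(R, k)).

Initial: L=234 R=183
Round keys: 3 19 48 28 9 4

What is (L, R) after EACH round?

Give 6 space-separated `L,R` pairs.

Answer: 183,198 198,14 14,97 97,173 173,125 125,86

Derivation:
Round 1 (k=3): L=183 R=198
Round 2 (k=19): L=198 R=14
Round 3 (k=48): L=14 R=97
Round 4 (k=28): L=97 R=173
Round 5 (k=9): L=173 R=125
Round 6 (k=4): L=125 R=86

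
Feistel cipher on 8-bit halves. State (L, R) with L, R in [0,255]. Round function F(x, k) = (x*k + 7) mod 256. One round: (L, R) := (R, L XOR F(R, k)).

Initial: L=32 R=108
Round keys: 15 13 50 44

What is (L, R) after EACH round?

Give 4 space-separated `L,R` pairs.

Answer: 108,123 123,42 42,64 64,45

Derivation:
Round 1 (k=15): L=108 R=123
Round 2 (k=13): L=123 R=42
Round 3 (k=50): L=42 R=64
Round 4 (k=44): L=64 R=45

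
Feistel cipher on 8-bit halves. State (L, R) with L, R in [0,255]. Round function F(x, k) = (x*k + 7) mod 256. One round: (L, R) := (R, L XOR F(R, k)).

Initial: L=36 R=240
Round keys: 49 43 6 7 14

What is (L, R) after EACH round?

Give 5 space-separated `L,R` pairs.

Round 1 (k=49): L=240 R=211
Round 2 (k=43): L=211 R=136
Round 3 (k=6): L=136 R=228
Round 4 (k=7): L=228 R=203
Round 5 (k=14): L=203 R=197

Answer: 240,211 211,136 136,228 228,203 203,197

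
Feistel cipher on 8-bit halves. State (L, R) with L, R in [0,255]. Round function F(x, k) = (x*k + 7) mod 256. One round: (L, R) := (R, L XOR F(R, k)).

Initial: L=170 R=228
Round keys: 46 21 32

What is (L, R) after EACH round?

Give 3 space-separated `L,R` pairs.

Round 1 (k=46): L=228 R=85
Round 2 (k=21): L=85 R=228
Round 3 (k=32): L=228 R=210

Answer: 228,85 85,228 228,210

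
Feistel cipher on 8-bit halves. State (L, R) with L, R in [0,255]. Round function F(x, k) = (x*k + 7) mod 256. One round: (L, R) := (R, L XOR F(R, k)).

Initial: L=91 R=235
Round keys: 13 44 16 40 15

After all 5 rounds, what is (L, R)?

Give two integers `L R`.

Round 1 (k=13): L=235 R=173
Round 2 (k=44): L=173 R=40
Round 3 (k=16): L=40 R=42
Round 4 (k=40): L=42 R=191
Round 5 (k=15): L=191 R=18

Answer: 191 18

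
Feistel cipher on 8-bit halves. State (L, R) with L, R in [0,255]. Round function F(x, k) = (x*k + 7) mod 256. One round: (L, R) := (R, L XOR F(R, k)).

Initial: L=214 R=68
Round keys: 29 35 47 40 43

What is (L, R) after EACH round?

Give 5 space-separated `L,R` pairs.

Answer: 68,109 109,170 170,80 80,45 45,198

Derivation:
Round 1 (k=29): L=68 R=109
Round 2 (k=35): L=109 R=170
Round 3 (k=47): L=170 R=80
Round 4 (k=40): L=80 R=45
Round 5 (k=43): L=45 R=198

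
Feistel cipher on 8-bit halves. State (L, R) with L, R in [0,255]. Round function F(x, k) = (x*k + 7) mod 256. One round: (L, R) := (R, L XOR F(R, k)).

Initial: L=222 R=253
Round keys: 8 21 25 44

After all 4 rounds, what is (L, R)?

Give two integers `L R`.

Answer: 161 66

Derivation:
Round 1 (k=8): L=253 R=49
Round 2 (k=21): L=49 R=241
Round 3 (k=25): L=241 R=161
Round 4 (k=44): L=161 R=66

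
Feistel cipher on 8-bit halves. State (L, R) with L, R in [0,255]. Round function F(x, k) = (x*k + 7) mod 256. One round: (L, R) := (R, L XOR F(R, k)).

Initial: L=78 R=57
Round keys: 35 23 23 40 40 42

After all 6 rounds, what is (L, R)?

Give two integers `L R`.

Round 1 (k=35): L=57 R=156
Round 2 (k=23): L=156 R=50
Round 3 (k=23): L=50 R=25
Round 4 (k=40): L=25 R=221
Round 5 (k=40): L=221 R=150
Round 6 (k=42): L=150 R=126

Answer: 150 126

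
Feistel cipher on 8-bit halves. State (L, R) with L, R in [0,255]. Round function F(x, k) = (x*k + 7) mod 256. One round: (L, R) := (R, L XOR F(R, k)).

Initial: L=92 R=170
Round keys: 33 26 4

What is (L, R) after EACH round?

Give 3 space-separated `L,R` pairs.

Answer: 170,173 173,51 51,126

Derivation:
Round 1 (k=33): L=170 R=173
Round 2 (k=26): L=173 R=51
Round 3 (k=4): L=51 R=126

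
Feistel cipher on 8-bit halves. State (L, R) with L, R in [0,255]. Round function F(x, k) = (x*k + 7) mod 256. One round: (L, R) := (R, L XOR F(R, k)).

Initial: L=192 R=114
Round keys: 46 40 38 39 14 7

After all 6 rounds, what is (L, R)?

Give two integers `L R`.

Round 1 (k=46): L=114 R=67
Round 2 (k=40): L=67 R=13
Round 3 (k=38): L=13 R=182
Round 4 (k=39): L=182 R=204
Round 5 (k=14): L=204 R=153
Round 6 (k=7): L=153 R=250

Answer: 153 250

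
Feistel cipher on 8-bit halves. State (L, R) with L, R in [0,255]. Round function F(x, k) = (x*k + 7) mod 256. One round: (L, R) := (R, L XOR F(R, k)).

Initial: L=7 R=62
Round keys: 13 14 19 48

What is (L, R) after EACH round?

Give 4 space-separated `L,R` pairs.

Round 1 (k=13): L=62 R=42
Round 2 (k=14): L=42 R=109
Round 3 (k=19): L=109 R=52
Round 4 (k=48): L=52 R=170

Answer: 62,42 42,109 109,52 52,170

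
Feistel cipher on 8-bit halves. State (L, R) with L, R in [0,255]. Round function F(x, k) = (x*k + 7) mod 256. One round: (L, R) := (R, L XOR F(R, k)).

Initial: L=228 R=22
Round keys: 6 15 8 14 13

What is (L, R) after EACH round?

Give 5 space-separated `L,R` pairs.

Round 1 (k=6): L=22 R=111
Round 2 (k=15): L=111 R=158
Round 3 (k=8): L=158 R=152
Round 4 (k=14): L=152 R=201
Round 5 (k=13): L=201 R=164

Answer: 22,111 111,158 158,152 152,201 201,164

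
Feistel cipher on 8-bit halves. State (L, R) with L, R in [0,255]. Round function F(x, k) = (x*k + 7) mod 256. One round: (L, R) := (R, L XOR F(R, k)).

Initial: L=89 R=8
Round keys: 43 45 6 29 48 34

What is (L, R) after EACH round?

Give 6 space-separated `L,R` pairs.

Answer: 8,6 6,29 29,179 179,83 83,36 36,156

Derivation:
Round 1 (k=43): L=8 R=6
Round 2 (k=45): L=6 R=29
Round 3 (k=6): L=29 R=179
Round 4 (k=29): L=179 R=83
Round 5 (k=48): L=83 R=36
Round 6 (k=34): L=36 R=156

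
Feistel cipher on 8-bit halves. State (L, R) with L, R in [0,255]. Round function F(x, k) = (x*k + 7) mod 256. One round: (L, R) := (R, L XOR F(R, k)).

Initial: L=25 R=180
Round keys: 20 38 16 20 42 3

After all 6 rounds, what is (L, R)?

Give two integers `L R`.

Answer: 54 125

Derivation:
Round 1 (k=20): L=180 R=14
Round 2 (k=38): L=14 R=175
Round 3 (k=16): L=175 R=249
Round 4 (k=20): L=249 R=212
Round 5 (k=42): L=212 R=54
Round 6 (k=3): L=54 R=125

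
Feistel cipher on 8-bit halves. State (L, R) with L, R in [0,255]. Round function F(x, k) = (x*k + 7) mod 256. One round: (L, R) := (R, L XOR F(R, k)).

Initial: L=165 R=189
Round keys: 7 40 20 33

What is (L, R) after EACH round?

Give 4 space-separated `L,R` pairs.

Answer: 189,151 151,34 34,56 56,29

Derivation:
Round 1 (k=7): L=189 R=151
Round 2 (k=40): L=151 R=34
Round 3 (k=20): L=34 R=56
Round 4 (k=33): L=56 R=29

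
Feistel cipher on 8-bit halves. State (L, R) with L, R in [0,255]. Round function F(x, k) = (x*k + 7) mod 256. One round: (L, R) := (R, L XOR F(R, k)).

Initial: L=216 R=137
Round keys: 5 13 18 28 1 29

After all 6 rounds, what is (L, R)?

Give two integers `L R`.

Round 1 (k=5): L=137 R=108
Round 2 (k=13): L=108 R=10
Round 3 (k=18): L=10 R=215
Round 4 (k=28): L=215 R=129
Round 5 (k=1): L=129 R=95
Round 6 (k=29): L=95 R=75

Answer: 95 75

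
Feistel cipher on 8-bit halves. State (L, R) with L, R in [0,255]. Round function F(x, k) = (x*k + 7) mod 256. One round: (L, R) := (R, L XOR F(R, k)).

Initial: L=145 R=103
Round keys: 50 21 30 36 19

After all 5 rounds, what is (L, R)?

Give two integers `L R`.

Answer: 127 239

Derivation:
Round 1 (k=50): L=103 R=180
Round 2 (k=21): L=180 R=172
Round 3 (k=30): L=172 R=155
Round 4 (k=36): L=155 R=127
Round 5 (k=19): L=127 R=239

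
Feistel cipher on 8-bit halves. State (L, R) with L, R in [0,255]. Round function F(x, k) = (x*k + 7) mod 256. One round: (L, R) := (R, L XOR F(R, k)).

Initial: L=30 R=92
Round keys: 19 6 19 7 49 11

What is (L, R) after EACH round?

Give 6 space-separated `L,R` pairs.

Round 1 (k=19): L=92 R=197
Round 2 (k=6): L=197 R=249
Round 3 (k=19): L=249 R=71
Round 4 (k=7): L=71 R=1
Round 5 (k=49): L=1 R=127
Round 6 (k=11): L=127 R=125

Answer: 92,197 197,249 249,71 71,1 1,127 127,125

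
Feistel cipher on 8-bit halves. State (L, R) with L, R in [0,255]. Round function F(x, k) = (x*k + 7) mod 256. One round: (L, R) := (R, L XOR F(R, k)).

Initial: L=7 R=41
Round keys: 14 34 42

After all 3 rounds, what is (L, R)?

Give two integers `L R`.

Round 1 (k=14): L=41 R=66
Round 2 (k=34): L=66 R=226
Round 3 (k=42): L=226 R=89

Answer: 226 89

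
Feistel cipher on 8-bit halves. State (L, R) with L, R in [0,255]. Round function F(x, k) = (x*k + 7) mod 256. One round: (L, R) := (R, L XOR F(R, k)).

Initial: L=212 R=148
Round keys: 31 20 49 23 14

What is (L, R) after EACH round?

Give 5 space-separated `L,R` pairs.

Answer: 148,39 39,135 135,249 249,225 225,172

Derivation:
Round 1 (k=31): L=148 R=39
Round 2 (k=20): L=39 R=135
Round 3 (k=49): L=135 R=249
Round 4 (k=23): L=249 R=225
Round 5 (k=14): L=225 R=172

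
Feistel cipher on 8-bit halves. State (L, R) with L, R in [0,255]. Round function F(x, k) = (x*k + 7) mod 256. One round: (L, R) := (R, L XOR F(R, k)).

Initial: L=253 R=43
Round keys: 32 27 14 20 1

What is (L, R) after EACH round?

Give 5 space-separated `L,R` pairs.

Answer: 43,154 154,110 110,145 145,53 53,173

Derivation:
Round 1 (k=32): L=43 R=154
Round 2 (k=27): L=154 R=110
Round 3 (k=14): L=110 R=145
Round 4 (k=20): L=145 R=53
Round 5 (k=1): L=53 R=173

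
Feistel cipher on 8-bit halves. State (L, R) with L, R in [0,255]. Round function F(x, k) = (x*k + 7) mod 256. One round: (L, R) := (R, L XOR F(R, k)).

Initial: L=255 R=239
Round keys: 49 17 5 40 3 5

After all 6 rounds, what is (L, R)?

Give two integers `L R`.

Answer: 124 115

Derivation:
Round 1 (k=49): L=239 R=57
Round 2 (k=17): L=57 R=63
Round 3 (k=5): L=63 R=123
Round 4 (k=40): L=123 R=0
Round 5 (k=3): L=0 R=124
Round 6 (k=5): L=124 R=115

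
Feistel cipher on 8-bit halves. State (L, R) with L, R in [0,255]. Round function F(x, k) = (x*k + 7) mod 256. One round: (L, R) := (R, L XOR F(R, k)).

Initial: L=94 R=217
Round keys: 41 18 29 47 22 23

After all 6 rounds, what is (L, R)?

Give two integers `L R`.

Answer: 108 41

Derivation:
Round 1 (k=41): L=217 R=150
Round 2 (k=18): L=150 R=74
Round 3 (k=29): L=74 R=255
Round 4 (k=47): L=255 R=146
Round 5 (k=22): L=146 R=108
Round 6 (k=23): L=108 R=41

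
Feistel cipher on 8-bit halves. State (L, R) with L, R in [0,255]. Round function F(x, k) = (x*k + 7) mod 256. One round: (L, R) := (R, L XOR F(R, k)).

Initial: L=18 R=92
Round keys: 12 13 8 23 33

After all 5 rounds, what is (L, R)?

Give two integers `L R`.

Answer: 129 74

Derivation:
Round 1 (k=12): L=92 R=69
Round 2 (k=13): L=69 R=212
Round 3 (k=8): L=212 R=226
Round 4 (k=23): L=226 R=129
Round 5 (k=33): L=129 R=74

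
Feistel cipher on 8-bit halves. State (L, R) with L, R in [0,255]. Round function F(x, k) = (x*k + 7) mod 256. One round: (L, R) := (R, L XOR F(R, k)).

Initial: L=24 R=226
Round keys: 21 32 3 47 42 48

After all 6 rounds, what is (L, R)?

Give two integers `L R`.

Round 1 (k=21): L=226 R=137
Round 2 (k=32): L=137 R=197
Round 3 (k=3): L=197 R=223
Round 4 (k=47): L=223 R=61
Round 5 (k=42): L=61 R=214
Round 6 (k=48): L=214 R=26

Answer: 214 26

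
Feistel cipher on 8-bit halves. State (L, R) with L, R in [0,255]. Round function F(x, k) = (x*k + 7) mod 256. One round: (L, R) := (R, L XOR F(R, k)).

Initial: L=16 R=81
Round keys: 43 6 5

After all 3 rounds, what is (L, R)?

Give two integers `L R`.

Round 1 (k=43): L=81 R=178
Round 2 (k=6): L=178 R=98
Round 3 (k=5): L=98 R=67

Answer: 98 67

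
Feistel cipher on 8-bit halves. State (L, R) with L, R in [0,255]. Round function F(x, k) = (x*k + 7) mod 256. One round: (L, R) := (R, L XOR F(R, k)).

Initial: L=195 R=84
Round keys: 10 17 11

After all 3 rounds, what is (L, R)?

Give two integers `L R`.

Answer: 7 216

Derivation:
Round 1 (k=10): L=84 R=140
Round 2 (k=17): L=140 R=7
Round 3 (k=11): L=7 R=216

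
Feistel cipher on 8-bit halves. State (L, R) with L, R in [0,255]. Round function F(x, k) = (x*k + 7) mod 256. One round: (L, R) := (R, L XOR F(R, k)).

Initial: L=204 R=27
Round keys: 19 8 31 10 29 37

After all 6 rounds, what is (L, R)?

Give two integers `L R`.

Answer: 203 255

Derivation:
Round 1 (k=19): L=27 R=196
Round 2 (k=8): L=196 R=60
Round 3 (k=31): L=60 R=143
Round 4 (k=10): L=143 R=161
Round 5 (k=29): L=161 R=203
Round 6 (k=37): L=203 R=255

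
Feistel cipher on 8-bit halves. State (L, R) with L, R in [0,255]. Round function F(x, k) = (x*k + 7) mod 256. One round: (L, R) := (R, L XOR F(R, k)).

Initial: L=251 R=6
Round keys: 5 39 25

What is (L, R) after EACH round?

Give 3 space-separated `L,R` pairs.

Answer: 6,222 222,223 223,16

Derivation:
Round 1 (k=5): L=6 R=222
Round 2 (k=39): L=222 R=223
Round 3 (k=25): L=223 R=16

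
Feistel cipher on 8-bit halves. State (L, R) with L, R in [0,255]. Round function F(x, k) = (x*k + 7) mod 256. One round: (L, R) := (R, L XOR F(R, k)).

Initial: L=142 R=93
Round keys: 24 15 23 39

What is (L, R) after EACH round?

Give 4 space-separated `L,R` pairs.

Round 1 (k=24): L=93 R=49
Round 2 (k=15): L=49 R=187
Round 3 (k=23): L=187 R=229
Round 4 (k=39): L=229 R=81

Answer: 93,49 49,187 187,229 229,81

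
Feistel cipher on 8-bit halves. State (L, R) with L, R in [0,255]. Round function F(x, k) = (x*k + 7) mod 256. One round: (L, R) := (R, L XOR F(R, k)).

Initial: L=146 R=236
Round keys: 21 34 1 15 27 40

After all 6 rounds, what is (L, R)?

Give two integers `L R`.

Answer: 17 240

Derivation:
Round 1 (k=21): L=236 R=241
Round 2 (k=34): L=241 R=229
Round 3 (k=1): L=229 R=29
Round 4 (k=15): L=29 R=95
Round 5 (k=27): L=95 R=17
Round 6 (k=40): L=17 R=240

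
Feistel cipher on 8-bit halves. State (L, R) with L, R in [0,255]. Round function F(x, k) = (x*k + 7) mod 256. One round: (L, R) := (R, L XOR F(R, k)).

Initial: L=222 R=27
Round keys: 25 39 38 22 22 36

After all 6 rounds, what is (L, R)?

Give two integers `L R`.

Answer: 222 222

Derivation:
Round 1 (k=25): L=27 R=116
Round 2 (k=39): L=116 R=168
Round 3 (k=38): L=168 R=131
Round 4 (k=22): L=131 R=225
Round 5 (k=22): L=225 R=222
Round 6 (k=36): L=222 R=222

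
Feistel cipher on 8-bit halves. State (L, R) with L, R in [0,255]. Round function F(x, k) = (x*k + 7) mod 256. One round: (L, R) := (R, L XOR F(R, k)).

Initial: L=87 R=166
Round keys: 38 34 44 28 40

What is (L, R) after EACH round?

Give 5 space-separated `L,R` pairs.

Round 1 (k=38): L=166 R=252
Round 2 (k=34): L=252 R=217
Round 3 (k=44): L=217 R=175
Round 4 (k=28): L=175 R=242
Round 5 (k=40): L=242 R=120

Answer: 166,252 252,217 217,175 175,242 242,120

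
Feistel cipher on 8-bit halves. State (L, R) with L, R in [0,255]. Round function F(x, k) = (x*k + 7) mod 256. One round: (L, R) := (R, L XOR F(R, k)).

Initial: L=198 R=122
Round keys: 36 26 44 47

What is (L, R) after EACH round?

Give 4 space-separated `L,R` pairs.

Round 1 (k=36): L=122 R=233
Round 2 (k=26): L=233 R=203
Round 3 (k=44): L=203 R=2
Round 4 (k=47): L=2 R=174

Answer: 122,233 233,203 203,2 2,174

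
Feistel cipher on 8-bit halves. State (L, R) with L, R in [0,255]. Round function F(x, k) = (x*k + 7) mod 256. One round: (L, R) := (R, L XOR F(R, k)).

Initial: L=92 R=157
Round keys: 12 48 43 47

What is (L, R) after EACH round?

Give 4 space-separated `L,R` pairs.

Answer: 157,63 63,74 74,74 74,215

Derivation:
Round 1 (k=12): L=157 R=63
Round 2 (k=48): L=63 R=74
Round 3 (k=43): L=74 R=74
Round 4 (k=47): L=74 R=215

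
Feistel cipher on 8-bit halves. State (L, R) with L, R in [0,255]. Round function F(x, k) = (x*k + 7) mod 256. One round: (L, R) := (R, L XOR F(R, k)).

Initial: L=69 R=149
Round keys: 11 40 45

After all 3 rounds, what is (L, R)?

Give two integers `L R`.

Answer: 42 66

Derivation:
Round 1 (k=11): L=149 R=43
Round 2 (k=40): L=43 R=42
Round 3 (k=45): L=42 R=66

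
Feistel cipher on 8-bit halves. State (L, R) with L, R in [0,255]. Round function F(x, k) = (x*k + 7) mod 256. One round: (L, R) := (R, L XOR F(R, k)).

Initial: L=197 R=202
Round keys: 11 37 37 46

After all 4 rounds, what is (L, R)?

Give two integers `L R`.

Answer: 232 74

Derivation:
Round 1 (k=11): L=202 R=112
Round 2 (k=37): L=112 R=253
Round 3 (k=37): L=253 R=232
Round 4 (k=46): L=232 R=74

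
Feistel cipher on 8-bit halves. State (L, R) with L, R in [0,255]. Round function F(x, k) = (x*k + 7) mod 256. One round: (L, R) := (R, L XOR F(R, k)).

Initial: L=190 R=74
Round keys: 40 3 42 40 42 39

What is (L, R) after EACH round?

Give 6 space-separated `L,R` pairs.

Round 1 (k=40): L=74 R=41
Round 2 (k=3): L=41 R=200
Round 3 (k=42): L=200 R=254
Round 4 (k=40): L=254 R=127
Round 5 (k=42): L=127 R=35
Round 6 (k=39): L=35 R=35

Answer: 74,41 41,200 200,254 254,127 127,35 35,35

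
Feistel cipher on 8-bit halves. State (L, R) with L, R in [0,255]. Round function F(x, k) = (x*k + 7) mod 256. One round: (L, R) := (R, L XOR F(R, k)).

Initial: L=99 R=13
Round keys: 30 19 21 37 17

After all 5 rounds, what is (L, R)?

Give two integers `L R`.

Round 1 (k=30): L=13 R=238
Round 2 (k=19): L=238 R=188
Round 3 (k=21): L=188 R=157
Round 4 (k=37): L=157 R=4
Round 5 (k=17): L=4 R=214

Answer: 4 214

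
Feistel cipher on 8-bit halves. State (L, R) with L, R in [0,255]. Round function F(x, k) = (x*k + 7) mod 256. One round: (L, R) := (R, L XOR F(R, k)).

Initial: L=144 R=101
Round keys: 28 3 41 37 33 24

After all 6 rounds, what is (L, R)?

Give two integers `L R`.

Round 1 (k=28): L=101 R=131
Round 2 (k=3): L=131 R=245
Round 3 (k=41): L=245 R=199
Round 4 (k=37): L=199 R=63
Round 5 (k=33): L=63 R=225
Round 6 (k=24): L=225 R=32

Answer: 225 32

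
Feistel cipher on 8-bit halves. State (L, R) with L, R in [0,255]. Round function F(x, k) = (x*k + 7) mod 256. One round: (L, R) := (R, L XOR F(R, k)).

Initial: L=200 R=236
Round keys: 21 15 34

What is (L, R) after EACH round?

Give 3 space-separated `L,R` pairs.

Round 1 (k=21): L=236 R=171
Round 2 (k=15): L=171 R=224
Round 3 (k=34): L=224 R=108

Answer: 236,171 171,224 224,108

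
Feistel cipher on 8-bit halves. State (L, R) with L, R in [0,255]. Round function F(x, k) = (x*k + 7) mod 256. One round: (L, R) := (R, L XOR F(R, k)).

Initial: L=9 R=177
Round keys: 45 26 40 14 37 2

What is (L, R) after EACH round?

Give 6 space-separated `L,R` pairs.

Round 1 (k=45): L=177 R=45
Round 2 (k=26): L=45 R=40
Round 3 (k=40): L=40 R=106
Round 4 (k=14): L=106 R=251
Round 5 (k=37): L=251 R=36
Round 6 (k=2): L=36 R=180

Answer: 177,45 45,40 40,106 106,251 251,36 36,180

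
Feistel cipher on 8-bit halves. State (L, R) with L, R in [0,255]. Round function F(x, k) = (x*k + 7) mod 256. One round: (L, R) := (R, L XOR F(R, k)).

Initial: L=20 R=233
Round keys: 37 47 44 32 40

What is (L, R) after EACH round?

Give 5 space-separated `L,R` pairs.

Answer: 233,160 160,142 142,207 207,105 105,160

Derivation:
Round 1 (k=37): L=233 R=160
Round 2 (k=47): L=160 R=142
Round 3 (k=44): L=142 R=207
Round 4 (k=32): L=207 R=105
Round 5 (k=40): L=105 R=160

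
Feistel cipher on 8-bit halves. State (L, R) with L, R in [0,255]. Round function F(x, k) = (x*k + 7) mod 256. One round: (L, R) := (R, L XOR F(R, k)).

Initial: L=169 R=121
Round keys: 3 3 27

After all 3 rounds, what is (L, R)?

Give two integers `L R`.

Round 1 (k=3): L=121 R=219
Round 2 (k=3): L=219 R=225
Round 3 (k=27): L=225 R=25

Answer: 225 25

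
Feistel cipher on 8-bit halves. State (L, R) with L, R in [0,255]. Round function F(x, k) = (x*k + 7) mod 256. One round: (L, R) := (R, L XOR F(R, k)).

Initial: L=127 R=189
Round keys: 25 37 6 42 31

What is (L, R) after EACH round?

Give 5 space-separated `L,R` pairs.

Answer: 189,3 3,203 203,202 202,224 224,237

Derivation:
Round 1 (k=25): L=189 R=3
Round 2 (k=37): L=3 R=203
Round 3 (k=6): L=203 R=202
Round 4 (k=42): L=202 R=224
Round 5 (k=31): L=224 R=237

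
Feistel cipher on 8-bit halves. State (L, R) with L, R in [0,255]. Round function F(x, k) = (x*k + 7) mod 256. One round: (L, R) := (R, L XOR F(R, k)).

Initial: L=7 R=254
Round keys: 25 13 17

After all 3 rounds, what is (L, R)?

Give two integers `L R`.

Round 1 (k=25): L=254 R=210
Round 2 (k=13): L=210 R=79
Round 3 (k=17): L=79 R=148

Answer: 79 148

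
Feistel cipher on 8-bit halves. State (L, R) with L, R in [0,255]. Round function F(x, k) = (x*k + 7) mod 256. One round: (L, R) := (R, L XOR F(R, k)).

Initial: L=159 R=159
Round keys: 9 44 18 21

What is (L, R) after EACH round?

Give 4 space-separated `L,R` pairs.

Round 1 (k=9): L=159 R=1
Round 2 (k=44): L=1 R=172
Round 3 (k=18): L=172 R=30
Round 4 (k=21): L=30 R=209

Answer: 159,1 1,172 172,30 30,209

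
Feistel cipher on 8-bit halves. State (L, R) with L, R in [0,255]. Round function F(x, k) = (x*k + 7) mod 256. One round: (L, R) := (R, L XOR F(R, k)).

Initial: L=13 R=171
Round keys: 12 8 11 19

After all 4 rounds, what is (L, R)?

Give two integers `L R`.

Answer: 189 146

Derivation:
Round 1 (k=12): L=171 R=6
Round 2 (k=8): L=6 R=156
Round 3 (k=11): L=156 R=189
Round 4 (k=19): L=189 R=146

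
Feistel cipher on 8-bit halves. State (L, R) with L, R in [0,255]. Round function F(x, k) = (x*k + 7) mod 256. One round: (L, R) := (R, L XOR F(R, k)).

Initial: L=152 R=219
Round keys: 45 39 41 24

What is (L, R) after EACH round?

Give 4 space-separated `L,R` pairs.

Answer: 219,30 30,66 66,135 135,237

Derivation:
Round 1 (k=45): L=219 R=30
Round 2 (k=39): L=30 R=66
Round 3 (k=41): L=66 R=135
Round 4 (k=24): L=135 R=237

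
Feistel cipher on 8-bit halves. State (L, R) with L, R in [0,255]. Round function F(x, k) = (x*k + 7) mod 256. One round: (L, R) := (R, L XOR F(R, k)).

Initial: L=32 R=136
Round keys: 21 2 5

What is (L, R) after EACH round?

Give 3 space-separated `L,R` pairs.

Round 1 (k=21): L=136 R=15
Round 2 (k=2): L=15 R=173
Round 3 (k=5): L=173 R=103

Answer: 136,15 15,173 173,103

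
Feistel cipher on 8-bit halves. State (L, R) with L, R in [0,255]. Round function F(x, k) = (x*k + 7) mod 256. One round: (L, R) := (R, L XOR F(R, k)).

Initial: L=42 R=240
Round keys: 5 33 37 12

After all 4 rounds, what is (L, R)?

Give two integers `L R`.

Round 1 (k=5): L=240 R=157
Round 2 (k=33): L=157 R=180
Round 3 (k=37): L=180 R=150
Round 4 (k=12): L=150 R=187

Answer: 150 187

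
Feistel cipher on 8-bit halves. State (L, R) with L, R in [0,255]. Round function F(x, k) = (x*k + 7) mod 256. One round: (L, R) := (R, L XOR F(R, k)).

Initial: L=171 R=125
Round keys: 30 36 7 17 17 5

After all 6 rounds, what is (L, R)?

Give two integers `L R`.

Round 1 (k=30): L=125 R=6
Round 2 (k=36): L=6 R=162
Round 3 (k=7): L=162 R=115
Round 4 (k=17): L=115 R=8
Round 5 (k=17): L=8 R=252
Round 6 (k=5): L=252 R=251

Answer: 252 251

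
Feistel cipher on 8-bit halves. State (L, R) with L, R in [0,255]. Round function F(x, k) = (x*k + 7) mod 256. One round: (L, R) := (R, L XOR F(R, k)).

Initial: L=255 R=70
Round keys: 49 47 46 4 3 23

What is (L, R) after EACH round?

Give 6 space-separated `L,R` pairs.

Answer: 70,146 146,147 147,227 227,0 0,228 228,131

Derivation:
Round 1 (k=49): L=70 R=146
Round 2 (k=47): L=146 R=147
Round 3 (k=46): L=147 R=227
Round 4 (k=4): L=227 R=0
Round 5 (k=3): L=0 R=228
Round 6 (k=23): L=228 R=131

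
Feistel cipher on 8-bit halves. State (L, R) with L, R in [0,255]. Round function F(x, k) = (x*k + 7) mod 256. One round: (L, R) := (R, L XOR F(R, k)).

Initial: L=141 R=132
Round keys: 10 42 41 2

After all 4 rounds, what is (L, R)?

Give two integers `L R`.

Round 1 (k=10): L=132 R=162
Round 2 (k=42): L=162 R=31
Round 3 (k=41): L=31 R=92
Round 4 (k=2): L=92 R=160

Answer: 92 160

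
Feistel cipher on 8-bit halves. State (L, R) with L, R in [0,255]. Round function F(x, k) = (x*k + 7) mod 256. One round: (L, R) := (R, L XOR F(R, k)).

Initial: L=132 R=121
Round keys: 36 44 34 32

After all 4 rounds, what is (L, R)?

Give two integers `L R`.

Round 1 (k=36): L=121 R=143
Round 2 (k=44): L=143 R=226
Round 3 (k=34): L=226 R=132
Round 4 (k=32): L=132 R=101

Answer: 132 101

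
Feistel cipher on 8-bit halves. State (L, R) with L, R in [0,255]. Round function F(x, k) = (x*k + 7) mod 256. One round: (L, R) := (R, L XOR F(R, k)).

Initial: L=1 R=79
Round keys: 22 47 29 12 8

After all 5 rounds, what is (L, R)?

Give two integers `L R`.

Round 1 (k=22): L=79 R=208
Round 2 (k=47): L=208 R=120
Round 3 (k=29): L=120 R=79
Round 4 (k=12): L=79 R=195
Round 5 (k=8): L=195 R=80

Answer: 195 80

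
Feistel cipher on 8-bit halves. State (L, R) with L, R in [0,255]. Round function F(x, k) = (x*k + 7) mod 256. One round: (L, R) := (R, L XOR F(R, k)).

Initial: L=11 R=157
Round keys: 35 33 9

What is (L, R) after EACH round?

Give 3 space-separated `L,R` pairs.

Round 1 (k=35): L=157 R=117
Round 2 (k=33): L=117 R=129
Round 3 (k=9): L=129 R=229

Answer: 157,117 117,129 129,229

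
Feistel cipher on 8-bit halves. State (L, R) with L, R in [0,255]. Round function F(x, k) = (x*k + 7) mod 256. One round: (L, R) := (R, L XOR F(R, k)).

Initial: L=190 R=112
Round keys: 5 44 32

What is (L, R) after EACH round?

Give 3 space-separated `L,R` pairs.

Round 1 (k=5): L=112 R=137
Round 2 (k=44): L=137 R=227
Round 3 (k=32): L=227 R=238

Answer: 112,137 137,227 227,238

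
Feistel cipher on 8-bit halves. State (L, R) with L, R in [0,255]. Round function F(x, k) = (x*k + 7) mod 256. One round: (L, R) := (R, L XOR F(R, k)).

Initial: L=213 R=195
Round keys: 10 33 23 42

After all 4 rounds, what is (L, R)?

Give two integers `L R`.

Round 1 (k=10): L=195 R=112
Round 2 (k=33): L=112 R=180
Round 3 (k=23): L=180 R=67
Round 4 (k=42): L=67 R=177

Answer: 67 177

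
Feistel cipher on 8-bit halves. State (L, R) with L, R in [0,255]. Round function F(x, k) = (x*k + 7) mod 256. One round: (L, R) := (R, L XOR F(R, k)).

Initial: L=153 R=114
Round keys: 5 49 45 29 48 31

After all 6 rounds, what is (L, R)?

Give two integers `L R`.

Answer: 79 58

Derivation:
Round 1 (k=5): L=114 R=216
Round 2 (k=49): L=216 R=45
Round 3 (k=45): L=45 R=40
Round 4 (k=29): L=40 R=162
Round 5 (k=48): L=162 R=79
Round 6 (k=31): L=79 R=58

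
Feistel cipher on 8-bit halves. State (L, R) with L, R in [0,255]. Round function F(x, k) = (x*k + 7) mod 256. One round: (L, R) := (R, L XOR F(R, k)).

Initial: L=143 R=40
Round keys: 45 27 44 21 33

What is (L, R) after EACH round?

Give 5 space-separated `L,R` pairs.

Answer: 40,128 128,175 175,155 155,17 17,163

Derivation:
Round 1 (k=45): L=40 R=128
Round 2 (k=27): L=128 R=175
Round 3 (k=44): L=175 R=155
Round 4 (k=21): L=155 R=17
Round 5 (k=33): L=17 R=163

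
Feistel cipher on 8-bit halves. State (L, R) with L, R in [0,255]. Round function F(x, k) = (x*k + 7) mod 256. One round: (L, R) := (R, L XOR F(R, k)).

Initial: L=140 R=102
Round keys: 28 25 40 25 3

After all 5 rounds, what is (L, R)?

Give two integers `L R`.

Answer: 127 0

Derivation:
Round 1 (k=28): L=102 R=163
Round 2 (k=25): L=163 R=148
Round 3 (k=40): L=148 R=132
Round 4 (k=25): L=132 R=127
Round 5 (k=3): L=127 R=0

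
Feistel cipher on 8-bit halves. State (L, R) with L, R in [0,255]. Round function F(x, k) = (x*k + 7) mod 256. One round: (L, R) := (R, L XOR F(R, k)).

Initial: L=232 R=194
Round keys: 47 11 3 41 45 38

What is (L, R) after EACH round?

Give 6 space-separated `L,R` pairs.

Answer: 194,77 77,148 148,142 142,81 81,202 202,82

Derivation:
Round 1 (k=47): L=194 R=77
Round 2 (k=11): L=77 R=148
Round 3 (k=3): L=148 R=142
Round 4 (k=41): L=142 R=81
Round 5 (k=45): L=81 R=202
Round 6 (k=38): L=202 R=82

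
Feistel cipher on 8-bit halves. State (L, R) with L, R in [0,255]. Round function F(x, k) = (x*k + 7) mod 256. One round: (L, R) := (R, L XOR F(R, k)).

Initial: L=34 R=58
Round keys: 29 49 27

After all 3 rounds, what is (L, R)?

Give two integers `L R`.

Answer: 232 196

Derivation:
Round 1 (k=29): L=58 R=187
Round 2 (k=49): L=187 R=232
Round 3 (k=27): L=232 R=196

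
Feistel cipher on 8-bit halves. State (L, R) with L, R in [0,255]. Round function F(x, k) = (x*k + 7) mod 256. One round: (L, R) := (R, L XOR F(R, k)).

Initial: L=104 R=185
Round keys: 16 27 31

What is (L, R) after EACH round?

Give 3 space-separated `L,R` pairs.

Answer: 185,255 255,85 85,173

Derivation:
Round 1 (k=16): L=185 R=255
Round 2 (k=27): L=255 R=85
Round 3 (k=31): L=85 R=173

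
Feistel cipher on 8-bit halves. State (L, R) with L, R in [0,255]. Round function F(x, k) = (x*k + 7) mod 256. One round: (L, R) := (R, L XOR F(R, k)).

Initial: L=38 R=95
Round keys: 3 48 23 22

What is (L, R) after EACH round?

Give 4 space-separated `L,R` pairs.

Round 1 (k=3): L=95 R=2
Round 2 (k=48): L=2 R=56
Round 3 (k=23): L=56 R=13
Round 4 (k=22): L=13 R=29

Answer: 95,2 2,56 56,13 13,29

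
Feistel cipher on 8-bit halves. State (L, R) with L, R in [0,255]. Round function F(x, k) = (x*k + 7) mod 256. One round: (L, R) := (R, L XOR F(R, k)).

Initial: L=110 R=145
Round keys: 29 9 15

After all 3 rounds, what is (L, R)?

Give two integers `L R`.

Answer: 96 189

Derivation:
Round 1 (k=29): L=145 R=26
Round 2 (k=9): L=26 R=96
Round 3 (k=15): L=96 R=189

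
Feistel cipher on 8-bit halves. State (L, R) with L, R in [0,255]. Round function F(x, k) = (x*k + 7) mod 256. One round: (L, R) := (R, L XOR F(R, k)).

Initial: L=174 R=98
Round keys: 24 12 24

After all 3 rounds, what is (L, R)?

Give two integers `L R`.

Answer: 81 6

Derivation:
Round 1 (k=24): L=98 R=153
Round 2 (k=12): L=153 R=81
Round 3 (k=24): L=81 R=6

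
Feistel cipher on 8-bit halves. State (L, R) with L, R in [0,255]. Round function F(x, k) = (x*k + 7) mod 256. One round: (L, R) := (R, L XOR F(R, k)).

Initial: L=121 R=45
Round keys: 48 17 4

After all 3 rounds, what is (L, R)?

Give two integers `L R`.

Answer: 216 105

Derivation:
Round 1 (k=48): L=45 R=14
Round 2 (k=17): L=14 R=216
Round 3 (k=4): L=216 R=105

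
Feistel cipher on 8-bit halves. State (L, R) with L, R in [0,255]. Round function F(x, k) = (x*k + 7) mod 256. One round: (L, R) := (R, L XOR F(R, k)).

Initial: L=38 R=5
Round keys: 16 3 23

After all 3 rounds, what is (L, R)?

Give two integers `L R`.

Answer: 95 225

Derivation:
Round 1 (k=16): L=5 R=113
Round 2 (k=3): L=113 R=95
Round 3 (k=23): L=95 R=225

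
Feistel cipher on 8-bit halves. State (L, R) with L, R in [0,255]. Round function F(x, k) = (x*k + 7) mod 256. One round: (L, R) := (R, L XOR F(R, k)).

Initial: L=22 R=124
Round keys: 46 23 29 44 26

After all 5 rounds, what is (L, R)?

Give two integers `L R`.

Round 1 (k=46): L=124 R=89
Round 2 (k=23): L=89 R=122
Round 3 (k=29): L=122 R=128
Round 4 (k=44): L=128 R=125
Round 5 (k=26): L=125 R=57

Answer: 125 57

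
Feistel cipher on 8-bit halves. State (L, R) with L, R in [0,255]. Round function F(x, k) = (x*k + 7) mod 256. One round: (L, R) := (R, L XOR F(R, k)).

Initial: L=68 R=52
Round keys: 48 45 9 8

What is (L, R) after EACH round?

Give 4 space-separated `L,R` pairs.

Round 1 (k=48): L=52 R=131
Round 2 (k=45): L=131 R=58
Round 3 (k=9): L=58 R=146
Round 4 (k=8): L=146 R=173

Answer: 52,131 131,58 58,146 146,173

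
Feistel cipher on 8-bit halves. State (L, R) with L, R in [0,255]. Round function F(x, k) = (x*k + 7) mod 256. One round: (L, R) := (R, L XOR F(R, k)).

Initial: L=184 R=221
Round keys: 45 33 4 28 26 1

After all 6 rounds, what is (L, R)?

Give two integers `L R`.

Round 1 (k=45): L=221 R=88
Round 2 (k=33): L=88 R=130
Round 3 (k=4): L=130 R=87
Round 4 (k=28): L=87 R=9
Round 5 (k=26): L=9 R=166
Round 6 (k=1): L=166 R=164

Answer: 166 164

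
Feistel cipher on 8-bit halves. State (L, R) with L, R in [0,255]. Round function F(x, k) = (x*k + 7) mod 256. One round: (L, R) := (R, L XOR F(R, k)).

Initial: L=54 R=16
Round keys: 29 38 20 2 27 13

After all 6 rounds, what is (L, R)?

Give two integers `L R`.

Answer: 35 232

Derivation:
Round 1 (k=29): L=16 R=225
Round 2 (k=38): L=225 R=125
Round 3 (k=20): L=125 R=42
Round 4 (k=2): L=42 R=38
Round 5 (k=27): L=38 R=35
Round 6 (k=13): L=35 R=232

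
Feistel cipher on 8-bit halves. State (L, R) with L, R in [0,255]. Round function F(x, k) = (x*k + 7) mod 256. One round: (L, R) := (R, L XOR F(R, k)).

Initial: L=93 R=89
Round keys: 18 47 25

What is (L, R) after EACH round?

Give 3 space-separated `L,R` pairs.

Answer: 89,20 20,234 234,245

Derivation:
Round 1 (k=18): L=89 R=20
Round 2 (k=47): L=20 R=234
Round 3 (k=25): L=234 R=245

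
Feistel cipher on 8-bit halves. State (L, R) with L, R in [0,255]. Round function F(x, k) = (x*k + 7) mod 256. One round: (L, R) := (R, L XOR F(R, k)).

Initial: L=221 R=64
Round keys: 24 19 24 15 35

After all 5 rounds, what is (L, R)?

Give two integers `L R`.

Round 1 (k=24): L=64 R=218
Round 2 (k=19): L=218 R=117
Round 3 (k=24): L=117 R=37
Round 4 (k=15): L=37 R=71
Round 5 (k=35): L=71 R=153

Answer: 71 153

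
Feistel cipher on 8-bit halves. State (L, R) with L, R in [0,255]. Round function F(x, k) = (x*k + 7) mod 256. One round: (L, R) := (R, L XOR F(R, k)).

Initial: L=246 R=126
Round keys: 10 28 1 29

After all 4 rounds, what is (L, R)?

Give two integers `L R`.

Answer: 241 185

Derivation:
Round 1 (k=10): L=126 R=5
Round 2 (k=28): L=5 R=237
Round 3 (k=1): L=237 R=241
Round 4 (k=29): L=241 R=185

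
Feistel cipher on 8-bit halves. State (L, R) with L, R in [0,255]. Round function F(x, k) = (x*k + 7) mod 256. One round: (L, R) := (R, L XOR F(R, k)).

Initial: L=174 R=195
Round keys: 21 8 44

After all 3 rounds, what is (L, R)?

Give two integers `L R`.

Answer: 132 31

Derivation:
Round 1 (k=21): L=195 R=168
Round 2 (k=8): L=168 R=132
Round 3 (k=44): L=132 R=31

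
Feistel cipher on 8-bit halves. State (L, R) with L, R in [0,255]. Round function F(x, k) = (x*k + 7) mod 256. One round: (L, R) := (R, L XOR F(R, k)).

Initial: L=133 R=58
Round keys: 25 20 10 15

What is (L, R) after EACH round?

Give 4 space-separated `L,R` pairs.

Round 1 (k=25): L=58 R=52
Round 2 (k=20): L=52 R=45
Round 3 (k=10): L=45 R=253
Round 4 (k=15): L=253 R=247

Answer: 58,52 52,45 45,253 253,247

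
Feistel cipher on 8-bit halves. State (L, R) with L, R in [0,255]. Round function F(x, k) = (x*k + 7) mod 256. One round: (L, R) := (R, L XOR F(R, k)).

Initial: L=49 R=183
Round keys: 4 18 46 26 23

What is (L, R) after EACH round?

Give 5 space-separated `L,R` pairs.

Round 1 (k=4): L=183 R=210
Round 2 (k=18): L=210 R=124
Round 3 (k=46): L=124 R=157
Round 4 (k=26): L=157 R=133
Round 5 (k=23): L=133 R=103

Answer: 183,210 210,124 124,157 157,133 133,103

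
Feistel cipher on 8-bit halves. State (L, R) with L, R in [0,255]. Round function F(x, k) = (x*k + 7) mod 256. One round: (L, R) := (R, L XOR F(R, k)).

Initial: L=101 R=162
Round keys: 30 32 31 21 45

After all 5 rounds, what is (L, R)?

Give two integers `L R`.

Answer: 158 233

Derivation:
Round 1 (k=30): L=162 R=102
Round 2 (k=32): L=102 R=101
Round 3 (k=31): L=101 R=36
Round 4 (k=21): L=36 R=158
Round 5 (k=45): L=158 R=233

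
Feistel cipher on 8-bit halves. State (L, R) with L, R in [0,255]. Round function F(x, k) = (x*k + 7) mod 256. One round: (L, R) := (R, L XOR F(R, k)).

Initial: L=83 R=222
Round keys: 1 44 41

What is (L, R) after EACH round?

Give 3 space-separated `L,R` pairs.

Round 1 (k=1): L=222 R=182
Round 2 (k=44): L=182 R=145
Round 3 (k=41): L=145 R=246

Answer: 222,182 182,145 145,246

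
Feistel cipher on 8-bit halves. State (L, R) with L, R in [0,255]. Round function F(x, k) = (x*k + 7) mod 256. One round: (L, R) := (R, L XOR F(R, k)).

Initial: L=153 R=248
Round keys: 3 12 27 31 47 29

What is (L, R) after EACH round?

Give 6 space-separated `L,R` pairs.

Answer: 248,118 118,119 119,226 226,18 18,183 183,208

Derivation:
Round 1 (k=3): L=248 R=118
Round 2 (k=12): L=118 R=119
Round 3 (k=27): L=119 R=226
Round 4 (k=31): L=226 R=18
Round 5 (k=47): L=18 R=183
Round 6 (k=29): L=183 R=208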